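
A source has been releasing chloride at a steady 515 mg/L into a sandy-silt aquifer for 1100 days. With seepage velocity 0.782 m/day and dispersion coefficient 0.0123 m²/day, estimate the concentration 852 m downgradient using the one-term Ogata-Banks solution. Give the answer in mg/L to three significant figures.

485 mg/L

For a continuous step input, C/C₀ ≈ ½·erfc((x−vt)/(2√(Dt))).
vt = 0.782 × 1100 = 860.2 m and 2√(Dt) = 2√(0.0123 × 1100) = 7.357 m.
Argument (x−vt)/(2√(Dt)) = (852 − 860.2)/7.357 = -1.115; ½·erfc(-1.115) = 0.9426.
C = 515 × 0.9426 = 485 mg/L.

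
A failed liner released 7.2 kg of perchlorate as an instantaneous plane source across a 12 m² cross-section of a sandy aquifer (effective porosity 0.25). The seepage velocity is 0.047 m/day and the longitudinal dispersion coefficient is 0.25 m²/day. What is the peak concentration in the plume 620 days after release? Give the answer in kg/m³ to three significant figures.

0.0544 kg/m³

The peak of an instantaneous 1D plume sits at x = vt; there the Gaussian factor is 1 and C_max = M/(n_e·A·√(4πDt)), where n_e·A is the pore area the mass is dissolved in.
√(4πDt) = √(4π × 0.25 × 620) = 44.13 m, so C_max = 7.2/(0.25 × 12 × 44.13) = 0.0544 kg/m³.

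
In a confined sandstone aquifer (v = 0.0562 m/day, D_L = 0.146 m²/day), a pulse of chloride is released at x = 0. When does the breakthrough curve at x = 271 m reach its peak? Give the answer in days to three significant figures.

4780 days

For the 1D instantaneous-source solution, setting ∂C/∂t = 0 at fixed x gives v²t² + 2Dt − x² = 0, so t = (√(D² + v²x²) − D)/v².
√(D² + v²x²) = √(0.146² + 0.0562² × 271²) = 15.23; v² = 0.00315844.
t = (15.23 − 0.146)/0.00315844 = 4780 days (vs. the pure-advection estimate x/v = 4820 d).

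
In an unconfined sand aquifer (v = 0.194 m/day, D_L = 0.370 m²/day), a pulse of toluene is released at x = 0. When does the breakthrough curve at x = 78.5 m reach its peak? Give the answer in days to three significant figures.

For the 1D instantaneous-source solution, setting ∂C/∂t = 0 at fixed x gives v²t² + 2Dt − x² = 0, so t = (√(D² + v²x²) − D)/v².
√(D² + v²x²) = √(0.370² + 0.194² × 78.5²) = 15.23; v² = 0.037636.
t = (15.23 − 0.370)/0.037636 = 395 days (vs. the pure-advection estimate x/v = 405 d).

395 days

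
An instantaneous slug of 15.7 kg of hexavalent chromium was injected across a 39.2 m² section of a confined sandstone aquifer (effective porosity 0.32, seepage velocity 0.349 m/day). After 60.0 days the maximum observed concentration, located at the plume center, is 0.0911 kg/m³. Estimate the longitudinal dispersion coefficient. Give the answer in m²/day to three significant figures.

At the plume center C_max = M/(n_e·A·√(4πDt)), so D = M²/(4πt·(n_e·A·C_max)²).
n_e·A·C_max = 0.32 × 39.2 × 0.0911 = 1.143 kg/m.
D = 15.7²/(4π × 60.0 × 1.143²) = 0.250 m²/day.

0.250 m²/day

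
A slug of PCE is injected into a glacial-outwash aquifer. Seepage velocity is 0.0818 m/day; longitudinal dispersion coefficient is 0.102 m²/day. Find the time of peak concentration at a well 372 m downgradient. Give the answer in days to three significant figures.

4530 days

For the 1D instantaneous-source solution, setting ∂C/∂t = 0 at fixed x gives v²t² + 2Dt − x² = 0, so t = (√(D² + v²x²) − D)/v².
√(D² + v²x²) = √(0.102² + 0.0818² × 372²) = 30.43; v² = 0.00669124.
t = (30.43 − 0.102)/0.00669124 = 4530 days (vs. the pure-advection estimate x/v = 4550 d).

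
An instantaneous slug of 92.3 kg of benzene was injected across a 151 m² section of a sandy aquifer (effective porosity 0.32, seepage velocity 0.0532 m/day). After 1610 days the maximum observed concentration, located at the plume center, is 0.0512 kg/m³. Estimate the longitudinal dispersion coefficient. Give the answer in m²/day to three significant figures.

0.0688 m²/day

At the plume center C_max = M/(n_e·A·√(4πDt)), so D = M²/(4πt·(n_e·A·C_max)²).
n_e·A·C_max = 0.32 × 151 × 0.0512 = 2.474 kg/m.
D = 92.3²/(4π × 1610 × 2.474²) = 0.0688 m²/day.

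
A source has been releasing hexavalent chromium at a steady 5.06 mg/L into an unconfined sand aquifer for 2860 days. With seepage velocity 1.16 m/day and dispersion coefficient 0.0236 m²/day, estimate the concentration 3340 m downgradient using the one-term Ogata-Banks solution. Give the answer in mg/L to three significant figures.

0.136 mg/L

For a continuous step input, C/C₀ ≈ ½·erfc((x−vt)/(2√(Dt))).
vt = 1.16 × 2860 = 3317.6 m and 2√(Dt) = 2√(0.0236 × 2860) = 16.43 m.
Argument (x−vt)/(2√(Dt)) = (3340 − 3317.6)/16.43 = 1.363; ½·erfc(1.363) = 0.02695.
C = 5.06 × 0.02695 = 0.136 mg/L.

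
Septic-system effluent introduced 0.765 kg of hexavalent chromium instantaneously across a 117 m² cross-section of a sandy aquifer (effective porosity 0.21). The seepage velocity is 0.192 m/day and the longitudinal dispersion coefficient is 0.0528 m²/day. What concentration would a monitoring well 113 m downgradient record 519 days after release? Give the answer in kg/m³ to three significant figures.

0.000330 kg/m³

For an instantaneous plane source, C(x,t) = M/(n_e·A·√(4πDt)) · exp(−(x−vt)²/(4Dt)), with n_e·A the pore (flow) area.
Plume center vt = 0.192 × 519 = 99.648 m, so the well at 113 m is 13.352 m downgradient of the peak.
√(4πDt) = 18.56 m, giving peak height M/(n_e·A·√(4πDt)) = 0.765/(0.21 × 117 × 18.56) = 0.001678 kg/m³.
(x−vt)²/(4Dt) = (13.352)²/(4 × 0.0528 × 519) = 1.626; exp(−1.626) = 0.1967.
C = 0.001678 × 0.1967 = 0.000330 kg/m³.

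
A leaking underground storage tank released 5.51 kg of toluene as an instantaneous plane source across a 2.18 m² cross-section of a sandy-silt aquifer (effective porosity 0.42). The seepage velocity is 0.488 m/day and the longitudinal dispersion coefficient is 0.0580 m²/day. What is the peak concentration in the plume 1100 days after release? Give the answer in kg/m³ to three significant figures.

The peak of an instantaneous 1D plume sits at x = vt; there the Gaussian factor is 1 and C_max = M/(n_e·A·√(4πDt)), where n_e·A is the pore area the mass is dissolved in.
√(4πDt) = √(4π × 0.0580 × 1100) = 28.31 m, so C_max = 5.51/(0.42 × 2.18 × 28.31) = 0.213 kg/m³.

0.213 kg/m³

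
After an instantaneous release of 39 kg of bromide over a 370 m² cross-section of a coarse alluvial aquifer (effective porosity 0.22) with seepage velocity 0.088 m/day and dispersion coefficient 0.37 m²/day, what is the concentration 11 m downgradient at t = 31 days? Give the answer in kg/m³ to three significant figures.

For an instantaneous plane source, C(x,t) = M/(n_e·A·√(4πDt)) · exp(−(x−vt)²/(4Dt)), with n_e·A the pore (flow) area.
Plume center vt = 0.088 × 31 = 2.728 m, so the well at 11 m is 8.272 m downgradient of the peak.
√(4πDt) = 12.01 m, giving peak height M/(n_e·A·√(4πDt)) = 39/(0.22 × 370 × 12.01) = 0.03989 kg/m³.
(x−vt)²/(4Dt) = (8.272)²/(4 × 0.37 × 31) = 1.491; exp(−1.491) = 0.2251.
C = 0.03989 × 0.2251 = 0.00898 kg/m³.

0.00898 kg/m³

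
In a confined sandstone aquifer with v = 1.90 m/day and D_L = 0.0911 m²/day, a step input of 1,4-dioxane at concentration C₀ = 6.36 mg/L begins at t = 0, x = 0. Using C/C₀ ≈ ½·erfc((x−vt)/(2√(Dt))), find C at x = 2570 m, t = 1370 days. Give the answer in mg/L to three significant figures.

For a continuous step input, C/C₀ ≈ ½·erfc((x−vt)/(2√(Dt))).
vt = 1.90 × 1370 = 2603 m and 2√(Dt) = 2√(0.0911 × 1370) = 22.34 m.
Argument (x−vt)/(2√(Dt)) = (2570 − 2603)/22.34 = -1.477; ½·erfc(-1.477) = 0.9816.
C = 6.36 × 0.9816 = 6.24 mg/L.

6.24 mg/L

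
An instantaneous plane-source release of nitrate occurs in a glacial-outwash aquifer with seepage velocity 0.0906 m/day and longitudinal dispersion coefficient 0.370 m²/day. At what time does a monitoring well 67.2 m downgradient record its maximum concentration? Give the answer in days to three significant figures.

For the 1D instantaneous-source solution, setting ∂C/∂t = 0 at fixed x gives v²t² + 2Dt − x² = 0, so t = (√(D² + v²x²) − D)/v².
√(D² + v²x²) = √(0.370² + 0.0906² × 67.2²) = 6.100; v² = 0.00820836.
t = (6.100 − 0.370)/0.00820836 = 698 days (vs. the pure-advection estimate x/v = 742 d).

698 days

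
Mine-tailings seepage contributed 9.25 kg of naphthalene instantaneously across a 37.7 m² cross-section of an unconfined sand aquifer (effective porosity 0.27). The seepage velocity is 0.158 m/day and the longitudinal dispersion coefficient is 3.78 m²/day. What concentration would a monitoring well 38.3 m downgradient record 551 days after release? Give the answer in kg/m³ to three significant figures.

0.00422 kg/m³

For an instantaneous plane source, C(x,t) = M/(n_e·A·√(4πDt)) · exp(−(x−vt)²/(4Dt)), with n_e·A the pore (flow) area.
Plume center vt = 0.158 × 551 = 87.058 m, so the well at 38.3 m is 48.758 m upgradient of the peak.
√(4πDt) = 161.8 m, giving peak height M/(n_e·A·√(4πDt)) = 9.25/(0.27 × 37.7 × 161.8) = 0.005616 kg/m³.
(x−vt)²/(4Dt) = (-48.758)²/(4 × 3.78 × 551) = 0.2854; exp(−0.2854) = 0.7517.
C = 0.005616 × 0.7517 = 0.00422 kg/m³.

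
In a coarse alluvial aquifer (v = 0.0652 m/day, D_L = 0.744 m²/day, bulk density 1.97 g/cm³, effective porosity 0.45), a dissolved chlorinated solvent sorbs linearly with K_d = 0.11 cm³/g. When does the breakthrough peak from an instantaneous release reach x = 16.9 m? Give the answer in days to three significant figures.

204 days

Retardation factor R = 1 + ρ_b·K_d/n = 1 + 1.97 × 0.11/0.45 = 1.482.
Sorption retards both mechanisms: v_R = v/R = 0.04399 m/day, D_R = D/R = 0.5020 m²/day.
Peak time from v_R²t² + 2D_R t − x² = 0: t = (√(D_R² + v_R²x²) − D_R)/v_R².
√(D_R² + v_R²x²) = √(0.5020² + 0.04399² × 16.9²) = 0.8970; v_R² = 0.001935.
t = (0.8970 − 0.5020)/0.001935 = 204 days.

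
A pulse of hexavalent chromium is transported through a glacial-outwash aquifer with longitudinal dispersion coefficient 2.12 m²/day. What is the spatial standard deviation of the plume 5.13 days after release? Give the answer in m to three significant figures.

Dispersive spreading gives a Gaussian with σ² = 2Dt; advection only shifts the center.
σ = √(2 × 2.12 × 5.13) = 4.66 m.

4.66 m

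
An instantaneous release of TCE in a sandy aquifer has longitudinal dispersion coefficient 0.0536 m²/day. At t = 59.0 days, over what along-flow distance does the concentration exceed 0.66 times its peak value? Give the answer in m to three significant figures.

4.59 m

The plume is Gaussian with σ = √(2Dt) = √(2 × 0.0536 × 59.0) = 2.515 m.
C/C_peak = exp(−Δx²/(2σ²)) = 0.66 ⇒ Δx = σ·√(−2 ln 0.66) = 2.515 × 0.9116 = 2.293 m.
Width = 2Δx = 4.59 m.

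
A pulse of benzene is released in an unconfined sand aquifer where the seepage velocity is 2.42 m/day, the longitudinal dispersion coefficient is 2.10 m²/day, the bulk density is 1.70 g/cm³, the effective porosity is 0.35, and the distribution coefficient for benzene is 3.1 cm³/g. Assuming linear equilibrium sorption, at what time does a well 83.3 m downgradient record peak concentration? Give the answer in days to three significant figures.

547 days

Retardation factor R = 1 + ρ_b·K_d/n = 1 + 1.70 × 3.1/0.35 = 16.06.
Sorption retards both mechanisms: v_R = v/R = 0.1507 m/day, D_R = D/R = 0.1308 m²/day.
Peak time from v_R²t² + 2D_R t − x² = 0: t = (√(D_R² + v_R²x²) − D_R)/v_R².
√(D_R² + v_R²x²) = √(0.1308² + 0.1507² × 83.3²) = 12.55; v_R² = 0.02271.
t = (12.55 − 0.1308)/0.02271 = 547 days.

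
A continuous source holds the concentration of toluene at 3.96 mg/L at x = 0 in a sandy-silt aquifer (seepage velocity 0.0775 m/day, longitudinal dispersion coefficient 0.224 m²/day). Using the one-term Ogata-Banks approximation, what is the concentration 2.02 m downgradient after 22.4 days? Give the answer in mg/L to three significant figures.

1.84 mg/L

For a continuous step input, C/C₀ ≈ ½·erfc((x−vt)/(2√(Dt))).
vt = 0.0775 × 22.4 = 1.736 m and 2√(Dt) = 2√(0.224 × 22.4) = 4.480 m.
Argument (x−vt)/(2√(Dt)) = (2.02 − 1.736)/4.480 = 0.06339; ½·erfc(0.06339) = 0.4643.
C = 3.96 × 0.4643 = 1.84 mg/L.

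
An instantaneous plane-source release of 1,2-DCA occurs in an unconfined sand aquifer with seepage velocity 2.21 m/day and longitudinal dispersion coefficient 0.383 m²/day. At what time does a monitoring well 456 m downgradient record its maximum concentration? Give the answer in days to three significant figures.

For the 1D instantaneous-source solution, setting ∂C/∂t = 0 at fixed x gives v²t² + 2Dt − x² = 0, so t = (√(D² + v²x²) − D)/v².
√(D² + v²x²) = √(0.383² + 2.21² × 456²) = 1008; v² = 4.8841.
t = (1008 − 0.383)/4.8841 = 206 days (vs. the pure-advection estimate x/v = 206 d).

206 days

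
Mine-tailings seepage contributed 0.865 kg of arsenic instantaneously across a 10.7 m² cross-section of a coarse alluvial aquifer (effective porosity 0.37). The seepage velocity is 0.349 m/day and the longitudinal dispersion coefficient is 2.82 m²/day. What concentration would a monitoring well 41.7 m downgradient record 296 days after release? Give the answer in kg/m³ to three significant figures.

For an instantaneous plane source, C(x,t) = M/(n_e·A·√(4πDt)) · exp(−(x−vt)²/(4Dt)), with n_e·A the pore (flow) area.
Plume center vt = 0.349 × 296 = 103.304 m, so the well at 41.7 m is 61.604 m upgradient of the peak.
√(4πDt) = 102.4 m, giving peak height M/(n_e·A·√(4πDt)) = 0.865/(0.37 × 10.7 × 102.4) = 0.002134 kg/m³.
(x−vt)²/(4Dt) = (-61.604)²/(4 × 2.82 × 296) = 1.137; exp(−1.137) = 0.3208.
C = 0.002134 × 0.3208 = 0.000685 kg/m³.

0.000685 kg/m³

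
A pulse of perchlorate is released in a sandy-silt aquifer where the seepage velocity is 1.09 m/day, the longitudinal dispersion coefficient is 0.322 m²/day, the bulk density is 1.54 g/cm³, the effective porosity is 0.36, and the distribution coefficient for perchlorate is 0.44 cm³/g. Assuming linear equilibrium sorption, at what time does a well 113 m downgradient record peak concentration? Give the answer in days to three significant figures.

Retardation factor R = 1 + ρ_b·K_d/n = 1 + 1.54 × 0.44/0.36 = 2.882.
Sorption retards both mechanisms: v_R = v/R = 0.3782 m/day, D_R = D/R = 0.1117 m²/day.
Peak time from v_R²t² + 2D_R t − x² = 0: t = (√(D_R² + v_R²x²) − D_R)/v_R².
√(D_R² + v_R²x²) = √(0.1117² + 0.3782² × 113²) = 42.74; v_R² = 0.1430.
t = (42.74 − 0.1117)/0.1430 = 298 days.

298 days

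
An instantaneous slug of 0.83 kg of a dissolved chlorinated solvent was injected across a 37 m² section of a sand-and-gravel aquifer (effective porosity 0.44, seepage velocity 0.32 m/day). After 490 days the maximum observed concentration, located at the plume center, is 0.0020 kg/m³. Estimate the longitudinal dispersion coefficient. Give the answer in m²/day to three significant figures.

At the plume center C_max = M/(n_e·A·√(4πDt)), so D = M²/(4πt·(n_e·A·C_max)²).
n_e·A·C_max = 0.44 × 37 × 0.0020 = 0.03256 kg/m.
D = 0.83²/(4π × 490 × 0.03256²) = 0.106 m²/day.

0.106 m²/day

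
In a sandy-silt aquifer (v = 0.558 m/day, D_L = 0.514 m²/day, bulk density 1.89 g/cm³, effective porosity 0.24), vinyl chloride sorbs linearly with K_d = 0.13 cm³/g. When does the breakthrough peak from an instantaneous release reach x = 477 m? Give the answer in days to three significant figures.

1730 days

Retardation factor R = 1 + ρ_b·K_d/n = 1 + 1.89 × 0.13/0.24 = 2.024.
Sorption retards both mechanisms: v_R = v/R = 0.2757 m/day, D_R = D/R = 0.2540 m²/day.
Peak time from v_R²t² + 2D_R t − x² = 0: t = (√(D_R² + v_R²x²) − D_R)/v_R².
√(D_R² + v_R²x²) = √(0.2540² + 0.2757² × 477²) = 131.5; v_R² = 0.07601.
t = (131.5 − 0.2540)/0.07601 = 1730 days.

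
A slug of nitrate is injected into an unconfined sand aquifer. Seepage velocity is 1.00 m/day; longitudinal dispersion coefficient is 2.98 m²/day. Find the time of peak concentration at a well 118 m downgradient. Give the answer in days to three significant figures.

For the 1D instantaneous-source solution, setting ∂C/∂t = 0 at fixed x gives v²t² + 2Dt − x² = 0, so t = (√(D² + v²x²) − D)/v².
√(D² + v²x²) = √(2.98² + 1.00² × 118²) = 118.0; v² = 1.
t = (118.0 − 2.98)/1 = 115 days (vs. the pure-advection estimate x/v = 118 d).

115 days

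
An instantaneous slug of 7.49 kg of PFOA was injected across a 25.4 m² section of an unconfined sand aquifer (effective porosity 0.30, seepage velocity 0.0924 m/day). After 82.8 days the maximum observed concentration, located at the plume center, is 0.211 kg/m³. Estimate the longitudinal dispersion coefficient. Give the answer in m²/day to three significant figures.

0.0209 m²/day

At the plume center C_max = M/(n_e·A·√(4πDt)), so D = M²/(4πt·(n_e·A·C_max)²).
n_e·A·C_max = 0.30 × 25.4 × 0.211 = 1.608 kg/m.
D = 7.49²/(4π × 82.8 × 1.608²) = 0.0209 m²/day.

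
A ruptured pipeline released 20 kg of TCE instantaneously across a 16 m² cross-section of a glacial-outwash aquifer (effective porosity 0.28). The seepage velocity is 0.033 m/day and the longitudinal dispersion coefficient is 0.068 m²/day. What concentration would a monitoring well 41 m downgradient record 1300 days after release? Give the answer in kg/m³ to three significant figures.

0.133 kg/m³

For an instantaneous plane source, C(x,t) = M/(n_e·A·√(4πDt)) · exp(−(x−vt)²/(4Dt)), with n_e·A the pore (flow) area.
Plume center vt = 0.033 × 1300 = 42.9 m, so the well at 41 m is 1.9 m upgradient of the peak.
√(4πDt) = 33.33 m, giving peak height M/(n_e·A·√(4πDt)) = 20/(0.28 × 16 × 33.33) = 0.1339 kg/m³.
(x−vt)²/(4Dt) = (-1.9)²/(4 × 0.068 × 1300) = 0.01021; exp(−0.01021) = 0.9898.
C = 0.1339 × 0.9898 = 0.133 kg/m³.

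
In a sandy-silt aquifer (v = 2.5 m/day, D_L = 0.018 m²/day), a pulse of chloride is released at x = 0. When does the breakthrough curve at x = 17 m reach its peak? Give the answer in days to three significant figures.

6.80 days

For the 1D instantaneous-source solution, setting ∂C/∂t = 0 at fixed x gives v²t² + 2Dt − x² = 0, so t = (√(D² + v²x²) − D)/v².
√(D² + v²x²) = √(0.018² + 2.5² × 17²) = 42.50; v² = 6.25.
t = (42.50 − 0.018)/6.25 = 6.80 days (vs. the pure-advection estimate x/v = 6.80 d).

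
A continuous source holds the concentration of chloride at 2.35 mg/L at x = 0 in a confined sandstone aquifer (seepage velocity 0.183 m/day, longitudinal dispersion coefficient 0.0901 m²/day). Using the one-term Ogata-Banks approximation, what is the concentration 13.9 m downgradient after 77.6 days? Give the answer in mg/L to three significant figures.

For a continuous step input, C/C₀ ≈ ½·erfc((x−vt)/(2√(Dt))).
vt = 0.183 × 77.6 = 14.2008 m and 2√(Dt) = 2√(0.0901 × 77.6) = 5.288 m.
Argument (x−vt)/(2√(Dt)) = (13.9 − 14.2008)/5.288 = -0.05688; ½·erfc(-0.05688) = 0.5321.
C = 2.35 × 0.5321 = 1.25 mg/L.

1.25 mg/L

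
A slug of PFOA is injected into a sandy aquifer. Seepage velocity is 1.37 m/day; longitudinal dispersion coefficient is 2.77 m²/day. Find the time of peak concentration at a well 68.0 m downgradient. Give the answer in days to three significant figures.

48.2 days

For the 1D instantaneous-source solution, setting ∂C/∂t = 0 at fixed x gives v²t² + 2Dt − x² = 0, so t = (√(D² + v²x²) − D)/v².
√(D² + v²x²) = √(2.77² + 1.37² × 68.0²) = 93.20; v² = 1.8769.
t = (93.20 − 2.77)/1.8769 = 48.2 days (vs. the pure-advection estimate x/v = 49.6 d).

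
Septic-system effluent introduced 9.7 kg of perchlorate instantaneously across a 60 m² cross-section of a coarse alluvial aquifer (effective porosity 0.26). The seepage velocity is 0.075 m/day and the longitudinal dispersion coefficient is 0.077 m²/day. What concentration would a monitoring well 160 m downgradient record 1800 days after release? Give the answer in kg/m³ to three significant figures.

For an instantaneous plane source, C(x,t) = M/(n_e·A·√(4πDt)) · exp(−(x−vt)²/(4Dt)), with n_e·A the pore (flow) area.
Plume center vt = 0.075 × 1800 = 135 m, so the well at 160 m is 25 m downgradient of the peak.
√(4πDt) = 41.73 m, giving peak height M/(n_e·A·√(4πDt)) = 9.7/(0.26 × 60 × 41.73) = 0.01490 kg/m³.
(x−vt)²/(4Dt) = (25)²/(4 × 0.077 × 1800) = 1.127; exp(−1.127) = 0.3240.
C = 0.01490 × 0.3240 = 0.00483 kg/m³.

0.00483 kg/m³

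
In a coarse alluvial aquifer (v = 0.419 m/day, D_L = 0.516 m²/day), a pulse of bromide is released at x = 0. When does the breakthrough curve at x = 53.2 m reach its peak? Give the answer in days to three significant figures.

For the 1D instantaneous-source solution, setting ∂C/∂t = 0 at fixed x gives v²t² + 2Dt − x² = 0, so t = (√(D² + v²x²) − D)/v².
√(D² + v²x²) = √(0.516² + 0.419² × 53.2²) = 22.30; v² = 0.175561.
t = (22.30 − 0.516)/0.175561 = 124 days (vs. the pure-advection estimate x/v = 127 d).

124 days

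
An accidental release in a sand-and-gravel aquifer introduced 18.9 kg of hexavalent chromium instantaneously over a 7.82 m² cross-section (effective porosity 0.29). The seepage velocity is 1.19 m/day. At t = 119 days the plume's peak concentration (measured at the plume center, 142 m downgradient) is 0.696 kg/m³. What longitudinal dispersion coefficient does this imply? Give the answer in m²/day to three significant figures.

At the plume center C_max = M/(n_e·A·√(4πDt)), so D = M²/(4πt·(n_e·A·C_max)²).
n_e·A·C_max = 0.29 × 7.82 × 0.696 = 1.578 kg/m.
D = 18.9²/(4π × 119 × 1.578²) = 0.0959 m²/day.

0.0959 m²/day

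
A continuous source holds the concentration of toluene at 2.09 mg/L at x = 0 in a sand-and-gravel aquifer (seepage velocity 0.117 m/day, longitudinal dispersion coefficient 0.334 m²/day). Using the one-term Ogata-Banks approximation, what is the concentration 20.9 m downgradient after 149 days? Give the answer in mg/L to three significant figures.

For a continuous step input, C/C₀ ≈ ½·erfc((x−vt)/(2√(Dt))).
vt = 0.117 × 149 = 17.433 m and 2√(Dt) = 2√(0.334 × 149) = 14.11 m.
Argument (x−vt)/(2√(Dt)) = (20.9 − 17.433)/14.11 = 0.2457; ½·erfc(0.2457) = 0.3641.
C = 2.09 × 0.3641 = 0.761 mg/L.

0.761 mg/L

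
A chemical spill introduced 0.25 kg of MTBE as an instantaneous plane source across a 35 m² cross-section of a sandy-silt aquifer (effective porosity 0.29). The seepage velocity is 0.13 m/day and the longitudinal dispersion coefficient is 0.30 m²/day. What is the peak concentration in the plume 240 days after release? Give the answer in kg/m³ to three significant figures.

The peak of an instantaneous 1D plume sits at x = vt; there the Gaussian factor is 1 and C_max = M/(n_e·A·√(4πDt)), where n_e·A is the pore area the mass is dissolved in.
√(4πDt) = √(4π × 0.30 × 240) = 30.08 m, so C_max = 0.25/(0.29 × 35 × 30.08) = 0.000819 kg/m³.

0.000819 kg/m³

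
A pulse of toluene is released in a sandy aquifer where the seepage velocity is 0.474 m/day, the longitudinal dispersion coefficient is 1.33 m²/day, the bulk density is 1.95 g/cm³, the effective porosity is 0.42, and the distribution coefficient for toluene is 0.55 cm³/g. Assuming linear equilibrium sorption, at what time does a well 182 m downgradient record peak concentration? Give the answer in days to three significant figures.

Retardation factor R = 1 + ρ_b·K_d/n = 1 + 1.95 × 0.55/0.42 = 3.554.
Sorption retards both mechanisms: v_R = v/R = 0.1334 m/day, D_R = D/R = 0.3742 m²/day.
Peak time from v_R²t² + 2D_R t − x² = 0: t = (√(D_R² + v_R²x²) − D_R)/v_R².
√(D_R² + v_R²x²) = √(0.3742² + 0.1334² × 182²) = 24.28; v_R² = 0.01780.
t = (24.28 − 0.3742)/0.01780 = 1340 days.

1340 days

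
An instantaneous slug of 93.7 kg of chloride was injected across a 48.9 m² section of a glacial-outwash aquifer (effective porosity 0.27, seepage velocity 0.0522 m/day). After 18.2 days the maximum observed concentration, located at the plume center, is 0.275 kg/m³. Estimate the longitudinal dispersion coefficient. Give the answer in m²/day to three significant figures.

At the plume center C_max = M/(n_e·A·√(4πDt)), so D = M²/(4πt·(n_e·A·C_max)²).
n_e·A·C_max = 0.27 × 48.9 × 0.275 = 3.631 kg/m.
D = 93.7²/(4π × 18.2 × 3.631²) = 2.91 m²/day.

2.91 m²/day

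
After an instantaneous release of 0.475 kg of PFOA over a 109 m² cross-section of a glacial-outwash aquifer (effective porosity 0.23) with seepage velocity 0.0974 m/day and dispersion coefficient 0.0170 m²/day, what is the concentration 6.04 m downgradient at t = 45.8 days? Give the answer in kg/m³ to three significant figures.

0.00272 kg/m³

For an instantaneous plane source, C(x,t) = M/(n_e·A·√(4πDt)) · exp(−(x−vt)²/(4Dt)), with n_e·A the pore (flow) area.
Plume center vt = 0.0974 × 45.8 = 4.46092 m, so the well at 6.04 m is 1.57908 m downgradient of the peak.
√(4πDt) = 3.128 m, giving peak height M/(n_e·A·√(4πDt)) = 0.475/(0.23 × 109 × 3.128) = 0.006057 kg/m³.
(x−vt)²/(4Dt) = (1.57908)²/(4 × 0.0170 × 45.8) = 0.8006; exp(−0.8006) = 0.4491.
C = 0.006057 × 0.4491 = 0.00272 kg/m³.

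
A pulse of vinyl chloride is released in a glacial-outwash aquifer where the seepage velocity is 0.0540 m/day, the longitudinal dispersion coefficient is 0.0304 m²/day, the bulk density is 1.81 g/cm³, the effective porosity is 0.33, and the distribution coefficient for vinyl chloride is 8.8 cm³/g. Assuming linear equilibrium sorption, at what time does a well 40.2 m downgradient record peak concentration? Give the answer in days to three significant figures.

36200 days

Retardation factor R = 1 + ρ_b·K_d/n = 1 + 1.81 × 8.8/0.33 = 49.27.
Sorption retards both mechanisms: v_R = v/R = 0.001096 m/day, D_R = D/R = 0.0006170 m²/day.
Peak time from v_R²t² + 2D_R t − x² = 0: t = (√(D_R² + v_R²x²) − D_R)/v_R².
√(D_R² + v_R²x²) = √(0.0006170² + 0.001096² × 40.2²) = 0.04406; v_R² = 1.201e-06.
t = (0.04406 − 0.0006170)/1.201e-06 = 36200 days.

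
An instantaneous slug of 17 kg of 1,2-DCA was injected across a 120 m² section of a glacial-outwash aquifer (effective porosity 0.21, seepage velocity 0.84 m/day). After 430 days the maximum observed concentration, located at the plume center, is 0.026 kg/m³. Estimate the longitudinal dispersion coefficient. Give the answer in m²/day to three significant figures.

0.125 m²/day

At the plume center C_max = M/(n_e·A·√(4πDt)), so D = M²/(4πt·(n_e·A·C_max)²).
n_e·A·C_max = 0.21 × 120 × 0.026 = 0.6552 kg/m.
D = 17²/(4π × 430 × 0.6552²) = 0.125 m²/day.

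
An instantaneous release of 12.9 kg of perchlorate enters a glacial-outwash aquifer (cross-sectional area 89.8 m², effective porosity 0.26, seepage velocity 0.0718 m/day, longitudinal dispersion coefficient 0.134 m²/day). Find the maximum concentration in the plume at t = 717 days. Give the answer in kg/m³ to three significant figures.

The peak of an instantaneous 1D plume sits at x = vt; there the Gaussian factor is 1 and C_max = M/(n_e·A·√(4πDt)), where n_e·A is the pore area the mass is dissolved in.
√(4πDt) = √(4π × 0.134 × 717) = 34.75 m, so C_max = 12.9/(0.26 × 89.8 × 34.75) = 0.0159 kg/m³.

0.0159 kg/m³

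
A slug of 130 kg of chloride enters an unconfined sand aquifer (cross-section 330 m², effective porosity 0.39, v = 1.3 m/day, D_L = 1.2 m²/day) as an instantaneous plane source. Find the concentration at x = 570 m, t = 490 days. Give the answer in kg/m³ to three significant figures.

For an instantaneous plane source, C(x,t) = M/(n_e·A·√(4πDt)) · exp(−(x−vt)²/(4Dt)), with n_e·A the pore (flow) area.
Plume center vt = 1.3 × 490 = 637 m, so the well at 570 m is 67 m upgradient of the peak.
√(4πDt) = 85.96 m, giving peak height M/(n_e·A·√(4πDt)) = 130/(0.39 × 330 × 85.96) = 0.01175 kg/m³.
(x−vt)²/(4Dt) = (-67)²/(4 × 1.2 × 490) = 1.909; exp(−1.909) = 0.1482.
C = 0.01175 × 0.1482 = 0.00174 kg/m³.

0.00174 kg/m³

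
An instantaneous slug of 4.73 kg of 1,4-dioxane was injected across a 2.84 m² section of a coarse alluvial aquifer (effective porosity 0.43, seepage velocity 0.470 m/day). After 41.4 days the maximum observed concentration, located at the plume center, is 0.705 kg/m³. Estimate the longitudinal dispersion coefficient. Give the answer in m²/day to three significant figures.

0.0580 m²/day

At the plume center C_max = M/(n_e·A·√(4πDt)), so D = M²/(4πt·(n_e·A·C_max)²).
n_e·A·C_max = 0.43 × 2.84 × 0.705 = 0.8609 kg/m.
D = 4.73²/(4π × 41.4 × 0.8609²) = 0.0580 m²/day.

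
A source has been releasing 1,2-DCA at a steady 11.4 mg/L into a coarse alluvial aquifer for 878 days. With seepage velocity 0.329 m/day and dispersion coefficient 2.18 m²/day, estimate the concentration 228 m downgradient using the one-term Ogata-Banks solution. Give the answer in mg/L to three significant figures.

For a continuous step input, C/C₀ ≈ ½·erfc((x−vt)/(2√(Dt))).
vt = 0.329 × 878 = 288.862 m and 2√(Dt) = 2√(2.18 × 878) = 87.50 m.
Argument (x−vt)/(2√(Dt)) = (228 − 288.862)/87.50 = -0.6956; ½·erfc(-0.6956) = 0.8374.
C = 11.4 × 0.8374 = 9.55 mg/L.

9.55 mg/L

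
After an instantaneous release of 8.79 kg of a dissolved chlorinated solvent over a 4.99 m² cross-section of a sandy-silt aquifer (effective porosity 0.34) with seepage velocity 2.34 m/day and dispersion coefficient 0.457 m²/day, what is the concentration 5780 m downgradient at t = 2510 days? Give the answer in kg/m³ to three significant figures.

0.00645 kg/m³

For an instantaneous plane source, C(x,t) = M/(n_e·A·√(4πDt)) · exp(−(x−vt)²/(4Dt)), with n_e·A the pore (flow) area.
Plume center vt = 2.34 × 2510 = 5873.4 m, so the well at 5780 m is 93.4 m upgradient of the peak.
√(4πDt) = 120.1 m, giving peak height M/(n_e·A·√(4πDt)) = 8.79/(0.34 × 4.99 × 120.1) = 0.04314 kg/m³.
(x−vt)²/(4Dt) = (-93.4)²/(4 × 0.457 × 2510) = 1.901; exp(−1.901) = 0.1494.
C = 0.04314 × 0.1494 = 0.00645 kg/m³.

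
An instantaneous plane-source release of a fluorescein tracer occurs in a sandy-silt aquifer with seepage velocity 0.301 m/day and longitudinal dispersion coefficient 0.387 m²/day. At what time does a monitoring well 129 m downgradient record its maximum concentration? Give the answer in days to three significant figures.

For the 1D instantaneous-source solution, setting ∂C/∂t = 0 at fixed x gives v²t² + 2Dt − x² = 0, so t = (√(D² + v²x²) − D)/v².
√(D² + v²x²) = √(0.387² + 0.301² × 129²) = 38.83; v² = 0.090601.
t = (38.83 − 0.387)/0.090601 = 424 days (vs. the pure-advection estimate x/v = 429 d).

424 days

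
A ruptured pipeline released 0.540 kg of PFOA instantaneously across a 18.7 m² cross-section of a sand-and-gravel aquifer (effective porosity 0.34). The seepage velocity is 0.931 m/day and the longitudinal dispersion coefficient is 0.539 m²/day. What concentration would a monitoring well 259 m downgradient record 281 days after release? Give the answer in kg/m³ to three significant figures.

For an instantaneous plane source, C(x,t) = M/(n_e·A·√(4πDt)) · exp(−(x−vt)²/(4Dt)), with n_e·A the pore (flow) area.
Plume center vt = 0.931 × 281 = 261.611 m, so the well at 259 m is 2.611 m upgradient of the peak.
√(4πDt) = 43.63 m, giving peak height M/(n_e·A·√(4πDt)) = 0.540/(0.34 × 18.7 × 43.63) = 0.001947 kg/m³.
(x−vt)²/(4Dt) = (-2.611)²/(4 × 0.539 × 281) = 0.01125; exp(−0.01125) = 0.9888.
C = 0.001947 × 0.9888 = 0.00193 kg/m³.

0.00193 kg/m³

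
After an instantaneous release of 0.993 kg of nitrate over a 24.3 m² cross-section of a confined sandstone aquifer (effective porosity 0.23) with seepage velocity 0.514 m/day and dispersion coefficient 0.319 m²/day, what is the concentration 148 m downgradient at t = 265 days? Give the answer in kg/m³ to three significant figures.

0.00361 kg/m³

For an instantaneous plane source, C(x,t) = M/(n_e·A·√(4πDt)) · exp(−(x−vt)²/(4Dt)), with n_e·A the pore (flow) area.
Plume center vt = 0.514 × 265 = 136.21 m, so the well at 148 m is 11.79 m downgradient of the peak.
√(4πDt) = 32.59 m, giving peak height M/(n_e·A·√(4πDt)) = 0.993/(0.23 × 24.3 × 32.59) = 0.005452 kg/m³.
(x−vt)²/(4Dt) = (11.79)²/(4 × 0.319 × 265) = 0.4111; exp(−0.4111) = 0.6629.
C = 0.005452 × 0.6629 = 0.00361 kg/m³.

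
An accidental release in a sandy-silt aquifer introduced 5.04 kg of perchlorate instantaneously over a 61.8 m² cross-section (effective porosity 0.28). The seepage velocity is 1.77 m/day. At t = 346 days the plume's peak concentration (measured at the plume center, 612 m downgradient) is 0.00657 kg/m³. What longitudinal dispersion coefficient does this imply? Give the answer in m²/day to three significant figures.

At the plume center C_max = M/(n_e·A·√(4πDt)), so D = M²/(4πt·(n_e·A·C_max)²).
n_e·A·C_max = 0.28 × 61.8 × 0.00657 = 0.1137 kg/m.
D = 5.04²/(4π × 346 × 0.1137²) = 0.452 m²/day.

0.452 m²/day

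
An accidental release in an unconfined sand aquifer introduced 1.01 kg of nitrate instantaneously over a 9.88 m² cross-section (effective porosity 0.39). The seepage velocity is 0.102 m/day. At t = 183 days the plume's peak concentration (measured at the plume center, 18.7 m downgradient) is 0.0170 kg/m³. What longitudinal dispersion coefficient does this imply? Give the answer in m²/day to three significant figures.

At the plume center C_max = M/(n_e·A·√(4πDt)), so D = M²/(4πt·(n_e·A·C_max)²).
n_e·A·C_max = 0.39 × 9.88 × 0.0170 = 0.06550 kg/m.
D = 1.01²/(4π × 183 × 0.06550²) = 0.103 m²/day.

0.103 m²/day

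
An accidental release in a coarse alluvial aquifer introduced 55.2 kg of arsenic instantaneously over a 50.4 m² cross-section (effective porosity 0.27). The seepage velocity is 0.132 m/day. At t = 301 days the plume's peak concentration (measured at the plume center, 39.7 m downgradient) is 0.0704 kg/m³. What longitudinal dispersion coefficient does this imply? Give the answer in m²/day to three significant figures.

At the plume center C_max = M/(n_e·A·√(4πDt)), so D = M²/(4πt·(n_e·A·C_max)²).
n_e·A·C_max = 0.27 × 50.4 × 0.0704 = 0.9580 kg/m.
D = 55.2²/(4π × 301 × 0.9580²) = 0.878 m²/day.

0.878 m²/day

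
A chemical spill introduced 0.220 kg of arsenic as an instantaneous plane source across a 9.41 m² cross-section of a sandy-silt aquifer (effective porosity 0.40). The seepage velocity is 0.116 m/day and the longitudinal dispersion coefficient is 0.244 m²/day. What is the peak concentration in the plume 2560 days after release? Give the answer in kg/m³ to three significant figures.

0.000660 kg/m³

The peak of an instantaneous 1D plume sits at x = vt; there the Gaussian factor is 1 and C_max = M/(n_e·A·√(4πDt)), where n_e·A is the pore area the mass is dissolved in.
√(4πDt) = √(4π × 0.244 × 2560) = 88.60 m, so C_max = 0.220/(0.40 × 9.41 × 88.60) = 0.000660 kg/m³.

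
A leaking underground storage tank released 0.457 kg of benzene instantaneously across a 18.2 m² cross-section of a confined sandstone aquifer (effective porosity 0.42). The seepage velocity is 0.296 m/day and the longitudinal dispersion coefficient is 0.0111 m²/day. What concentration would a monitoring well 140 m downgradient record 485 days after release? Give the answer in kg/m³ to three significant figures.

0.00404 kg/m³

For an instantaneous plane source, C(x,t) = M/(n_e·A·√(4πDt)) · exp(−(x−vt)²/(4Dt)), with n_e·A the pore (flow) area.
Plume center vt = 0.296 × 485 = 143.56 m, so the well at 140 m is 3.56 m upgradient of the peak.
√(4πDt) = 8.225 m, giving peak height M/(n_e·A·√(4πDt)) = 0.457/(0.42 × 18.2 × 8.225) = 0.007269 kg/m³.
(x−vt)²/(4Dt) = (-3.56)²/(4 × 0.0111 × 485) = 0.5885; exp(−0.5885) = 0.5552.
C = 0.007269 × 0.5552 = 0.00404 kg/m³.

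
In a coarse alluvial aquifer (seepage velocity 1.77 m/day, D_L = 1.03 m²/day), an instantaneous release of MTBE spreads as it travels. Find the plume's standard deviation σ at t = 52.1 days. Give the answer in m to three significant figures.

10.4 m

Dispersive spreading gives a Gaussian with σ² = 2Dt; advection only shifts the center.
σ = √(2 × 1.03 × 52.1) = 10.4 m.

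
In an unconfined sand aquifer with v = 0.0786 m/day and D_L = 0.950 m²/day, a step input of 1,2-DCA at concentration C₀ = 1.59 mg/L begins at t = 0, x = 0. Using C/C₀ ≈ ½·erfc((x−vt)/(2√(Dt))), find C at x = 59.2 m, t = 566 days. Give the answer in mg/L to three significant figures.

For a continuous step input, C/C₀ ≈ ½·erfc((x−vt)/(2√(Dt))).
vt = 0.0786 × 566 = 44.4876 m and 2√(Dt) = 2√(0.950 × 566) = 46.38 m.
Argument (x−vt)/(2√(Dt)) = (59.2 − 44.4876)/46.38 = 0.3172; ½·erfc(0.3172) = 0.3269.
C = 1.59 × 0.3269 = 0.520 mg/L.

0.520 mg/L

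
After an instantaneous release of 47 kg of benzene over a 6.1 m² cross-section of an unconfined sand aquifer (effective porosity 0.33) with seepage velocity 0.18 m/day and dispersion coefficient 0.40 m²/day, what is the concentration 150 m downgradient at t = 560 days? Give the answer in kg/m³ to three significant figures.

0.0295 kg/m³

For an instantaneous plane source, C(x,t) = M/(n_e·A·√(4πDt)) · exp(−(x−vt)²/(4Dt)), with n_e·A the pore (flow) area.
Plume center vt = 0.18 × 560 = 100.8 m, so the well at 150 m is 49.2 m downgradient of the peak.
√(4πDt) = 53.06 m, giving peak height M/(n_e·A·√(4πDt)) = 47/(0.33 × 6.1 × 53.06) = 0.4400 kg/m³.
(x−vt)²/(4Dt) = (49.2)²/(4 × 0.40 × 560) = 2.702; exp(−2.702) = 0.06707.
C = 0.4400 × 0.06707 = 0.0295 kg/m³.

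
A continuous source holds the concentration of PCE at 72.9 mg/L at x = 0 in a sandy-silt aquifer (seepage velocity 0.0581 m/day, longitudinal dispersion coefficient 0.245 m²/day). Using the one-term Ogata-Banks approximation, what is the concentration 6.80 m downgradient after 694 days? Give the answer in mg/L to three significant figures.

For a continuous step input, C/C₀ ≈ ½·erfc((x−vt)/(2√(Dt))).
vt = 0.0581 × 694 = 40.3214 m and 2√(Dt) = 2√(0.245 × 694) = 26.08 m.
Argument (x−vt)/(2√(Dt)) = (6.80 − 40.3214)/26.08 = -1.285; ½·erfc(-1.285) = 0.9654.
C = 72.9 × 0.9654 = 70.4 mg/L.

70.4 mg/L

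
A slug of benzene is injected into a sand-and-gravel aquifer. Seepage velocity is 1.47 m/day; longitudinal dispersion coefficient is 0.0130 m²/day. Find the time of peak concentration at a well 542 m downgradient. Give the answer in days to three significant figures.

For the 1D instantaneous-source solution, setting ∂C/∂t = 0 at fixed x gives v²t² + 2Dt − x² = 0, so t = (√(D² + v²x²) − D)/v².
√(D² + v²x²) = √(0.0130² + 1.47² × 542²) = 796.7; v² = 2.1609.
t = (796.7 − 0.0130)/2.1609 = 369 days (vs. the pure-advection estimate x/v = 369 d).

369 days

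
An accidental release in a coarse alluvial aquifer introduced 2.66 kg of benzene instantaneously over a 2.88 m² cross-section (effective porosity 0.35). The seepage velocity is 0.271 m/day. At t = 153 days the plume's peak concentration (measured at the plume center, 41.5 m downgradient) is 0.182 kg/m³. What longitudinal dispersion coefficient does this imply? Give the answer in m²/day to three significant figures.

At the plume center C_max = M/(n_e·A·√(4πDt)), so D = M²/(4πt·(n_e·A·C_max)²).
n_e·A·C_max = 0.35 × 2.88 × 0.182 = 0.1835 kg/m.
D = 2.66²/(4π × 153 × 0.1835²) = 0.109 m²/day.

0.109 m²/day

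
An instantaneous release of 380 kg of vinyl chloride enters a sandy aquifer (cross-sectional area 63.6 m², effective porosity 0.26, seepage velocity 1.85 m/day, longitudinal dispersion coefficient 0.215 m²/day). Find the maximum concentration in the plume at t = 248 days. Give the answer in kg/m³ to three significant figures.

0.888 kg/m³

The peak of an instantaneous 1D plume sits at x = vt; there the Gaussian factor is 1 and C_max = M/(n_e·A·√(4πDt)), where n_e·A is the pore area the mass is dissolved in.
√(4πDt) = √(4π × 0.215 × 248) = 25.89 m, so C_max = 380/(0.26 × 63.6 × 25.89) = 0.888 kg/m³.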